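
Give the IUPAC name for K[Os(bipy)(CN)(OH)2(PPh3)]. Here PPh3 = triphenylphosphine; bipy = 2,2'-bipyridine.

potassium (2,2'-bipyridine)cyanodihydroxo(triphenylphosphine)osmate(II)

The 1 potassium counter-ion carries a total charge of +1, so each complex ion is 1−.
Ligand charges: 2×hydroxo (-1 each), 1×cyano (-1 each), 1×triphenylphosphine (neutral), 1×2,2'-bipyridine (neutral); total -3. So Os + (-3) = 1−, giving Os = +2.
Ligands are named alphabetically: bipyridine before cyano before hydroxo before triphenylphosphine.
The complex ion is anionic, so osmium takes the -ate form osmate(II).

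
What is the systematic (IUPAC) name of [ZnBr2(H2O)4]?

There is no counter-ion, so the complex is neutral overall.
Ligand charges: 4×aqua (neutral), 2×bromo (-1 each); total -2. So Zn + (-2) = 0, giving Zn = +2.
Ligands are named alphabetically: aqua before bromo.

tetraaquadibromozinc(II)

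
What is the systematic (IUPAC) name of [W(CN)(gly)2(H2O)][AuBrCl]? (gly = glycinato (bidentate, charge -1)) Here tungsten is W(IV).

Both ions are complex: the cation is named first with the plain metal name, the anion second with the -ate form; each ion's ligands are alphabetised independently.
W is given as +4; the cation's ligand charges sum to -3, so the complex cation is 1+.
A 1:1 salt means the anion carries the equal and opposite charge, 1−.
Anion: ligand charges sum to -2; for the ion to be 1−, Au = +1.

aquacyanobis(glycinato)tungsten(IV) bromochloroaurate(I)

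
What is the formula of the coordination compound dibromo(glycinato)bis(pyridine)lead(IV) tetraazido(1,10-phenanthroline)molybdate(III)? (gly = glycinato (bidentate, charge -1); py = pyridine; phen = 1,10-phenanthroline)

Cation [Pb…]: ligand charges -3, Pb(IV) ⇒ ion charge 1+.
Anion [Mo…]: ligand charges -4, Mo(III) ⇒ ion charge 1−.
One 1+ cation balances one 1− anion.

[PbBr2(gly)(py)2][Mo(N3)4(phen)]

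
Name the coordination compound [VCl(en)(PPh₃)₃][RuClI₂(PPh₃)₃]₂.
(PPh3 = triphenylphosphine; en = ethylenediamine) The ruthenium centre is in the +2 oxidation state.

chloro(ethylenediamine)tris(triphenylphosphine)vanadium(III) chlorodiiodotris(triphenylphosphine)ruthenate(II)

Both ions are complex: the cation is named first with the plain metal name, the anion second with the -ate form; each ion's ligands are alphabetised independently.
Ru is given as +2; the anion's ligand charges sum to -3, so the complex anion is 1−.
With 2 anions per cation, the cation must be 2×1 = 2+.
Cation: ligand charges sum to -1; for the ion to be 2+, V = +3.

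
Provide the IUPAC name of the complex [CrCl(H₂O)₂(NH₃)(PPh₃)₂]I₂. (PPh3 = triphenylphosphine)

The 2 iodide counter-ions carry a total charge of -2, so each complex ion is 2+.
Ligand charges: 1×ammine (neutral), 2×triphenylphosphine (neutral), 1×chloro (-1 each), 2×aqua (neutral); total -1. So Cr + (-1) = 2+, giving Cr = +3.
Ligands are named alphabetically: ammine before aqua before chloro before triphenylphosphine.

amminediaquachlorobis(triphenylphosphine)chromium(III) iodide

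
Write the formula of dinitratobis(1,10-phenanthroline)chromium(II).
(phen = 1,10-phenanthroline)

Ligands: 2 1,10-phenanthroline (phen, neutral), 2 nitrato (NO3, -1). Ligand charge sum = -2.
With Cr in oxidation state +2, the complex ion is [Cr...].

[Cr(NO3)2(phen)2]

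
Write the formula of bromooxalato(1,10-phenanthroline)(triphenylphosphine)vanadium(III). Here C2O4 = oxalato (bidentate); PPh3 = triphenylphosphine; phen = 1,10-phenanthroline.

[VBr(C2O4)(phen)(PPh3)]

Ligands: 1 bromo (Br, -1), 1 oxalato (C2O4, -2), 1 triphenylphosphine (PPh3, neutral), 1 1,10-phenanthroline (phen, neutral). Ligand charge sum = -3.
With V in oxidation state +3, the complex ion is [V...].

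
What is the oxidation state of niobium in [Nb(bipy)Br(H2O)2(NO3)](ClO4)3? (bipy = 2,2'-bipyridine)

3 perchlorate outside the brackets (-1 each) → the complex ion is 3+.
Ligand charges: 2×H2O neutral; 1×NO3 = -1; 1×Br = -1; 1×bipy neutral; sum -2.
Nb + (-2) = 3+ ⇒ Nb is +5.

+5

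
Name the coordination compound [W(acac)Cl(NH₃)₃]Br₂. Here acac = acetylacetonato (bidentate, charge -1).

(acetylacetonato)triamminechlorotungsten(IV) bromide

The 2 bromide counter-ions carry a total charge of -2, so each complex ion is 2+.
Ligand charges: 1×acetylacetonato (-1 each), 1×chloro (-1 each), 3×ammine (neutral); total -2. So W + (-2) = 2+, giving W = +4.
Ligands are named alphabetically: acetylacetonato before ammine before chloro.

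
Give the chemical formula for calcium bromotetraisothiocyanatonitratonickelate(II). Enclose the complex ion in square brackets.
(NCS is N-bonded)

Ligands: 4 isothiocyanato (NCS, -1), 1 bromo (Br, -1), 1 nitrato (NO3, -1). Ligand charge sum = -6.
With Ni in oxidation state +2, the complex ion is [Ni...]^4−.
Charge balance with calcium (+2) requires 1 complex ion per 2 calcium.

Ca2[NiBr(NCS)4(NO3)]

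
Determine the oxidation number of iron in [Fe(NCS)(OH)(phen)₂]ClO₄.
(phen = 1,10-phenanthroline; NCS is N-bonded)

1 perchlorate outside the brackets (-1 each) → the complex ion is 1+.
Ligand charges: 2×phen neutral; 1×OH = -1; 1×NCS = -1; sum -2.
Fe + (-2) = 1+ ⇒ Fe is +3.

+3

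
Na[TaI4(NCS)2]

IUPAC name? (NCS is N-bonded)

sodium tetraiododiisothiocyanatotantalate(V)

The 1 sodium counter-ion carries a total charge of +1, so each complex ion is 1−.
Ligand charges: 2×isothiocyanato (-1 each), 4×iodo (-1 each); total -6. So Ta + (-6) = 1−, giving Ta = +5.
The complex ion is anionic, so tantalum takes the -ate form tantalate(V).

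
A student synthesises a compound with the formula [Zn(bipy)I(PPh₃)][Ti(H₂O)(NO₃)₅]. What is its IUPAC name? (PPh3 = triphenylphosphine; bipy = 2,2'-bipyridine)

Zinc is always +2 in its complexes; the cation's ligand charges sum to -1, so the complex cation is 1+.
A 1:1 salt means the anion carries the equal and opposite charge, 1−.
Anion: ligand charges sum to -5; for the ion to be 1−, Ti = +4.

(2,2'-bipyridine)iodo(triphenylphosphine)zinc(II) aquapentanitratotitanate(IV)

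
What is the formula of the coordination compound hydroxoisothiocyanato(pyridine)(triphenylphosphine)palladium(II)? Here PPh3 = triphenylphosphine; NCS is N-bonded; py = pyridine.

Ligands: 1 triphenylphosphine (PPh3, neutral), 1 isothiocyanato (NCS, -1), 1 pyridine (py, neutral), 1 hydroxo (OH, -1). Ligand charge sum = -2.
With Pd in oxidation state +2, the complex ion is [Pd...].

[Pd(NCS)(OH)(PPh3)(py)]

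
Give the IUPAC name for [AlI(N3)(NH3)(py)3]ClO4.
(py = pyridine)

The 1 perchlorate counter-ion carries a total charge of -1, so each complex ion is 1+.
Ligand charges: 1×iodo (-1 each), 3×pyridine (neutral), 1×ammine (neutral), 1×azido (-1 each); total -2. So Al + (-2) = 1+, giving Al = +3.
Ligands are named alphabetically: ammine before azido before iodo before pyridine.

ammineazidoiodotris(pyridine)aluminium(III) perchlorate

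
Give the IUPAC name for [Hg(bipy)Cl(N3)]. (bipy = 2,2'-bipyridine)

azido(2,2'-bipyridine)chloromercury(II)

There is no counter-ion, so the complex is neutral overall.
Ligand charges: 1×chloro (-1 each), 1×2,2'-bipyridine (neutral), 1×azido (-1 each); total -2. So Hg + (-2) = 0, giving Hg = +2.
Ligands are named alphabetically: azido before bipyridine before chloro.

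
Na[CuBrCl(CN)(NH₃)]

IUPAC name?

The 1 sodium counter-ion carries a total charge of +1, so each complex ion is 1−.
Ligand charges: 1×ammine (neutral), 1×cyano (-1 each), 1×chloro (-1 each), 1×bromo (-1 each); total -3. So Cu + (-3) = 1−, giving Cu = +2.
The complex ion is anionic, so copper takes the -ate form cuprate(II).

sodium amminebromochlorocyanocuprate(II)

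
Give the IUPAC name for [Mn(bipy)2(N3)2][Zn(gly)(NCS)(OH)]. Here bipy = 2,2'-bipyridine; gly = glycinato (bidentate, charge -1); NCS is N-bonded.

Both ions are complex: the cation is named first with the plain metal name, the anion second with the -ate form; each ion's ligands are alphabetised independently.
Zinc is always +2 in its complexes; the anion's ligand charges sum to -3, so the complex anion is 1−.
A 1:1 salt means the cation carries the equal and opposite charge, 1+.
Cation: ligand charges sum to -2; for the ion to be 1+, Mn = +3.

diazidobis(2,2'-bipyridine)manganese(III) (glycinato)hydroxoisothiocyanatozincate(II)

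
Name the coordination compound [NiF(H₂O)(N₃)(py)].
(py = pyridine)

There is no counter-ion, so the complex is neutral overall.
Ligand charges: 1×pyridine (neutral), 1×azido (-1 each), 1×aqua (neutral), 1×fluoro (-1 each); total -2. So Ni + (-2) = 0, giving Ni = +2.
Ligands are named alphabetically: aqua before azido before fluoro before pyridine.

aquaazidofluoro(pyridine)nickel(II)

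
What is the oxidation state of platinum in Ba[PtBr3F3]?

+4

1 barium outside the brackets (+2 each) → the complex ion is 2−.
Ligand charges: 3×Br = -3; 3×F = -3; sum -6.
Pt + (-6) = 2− ⇒ Pt is +4.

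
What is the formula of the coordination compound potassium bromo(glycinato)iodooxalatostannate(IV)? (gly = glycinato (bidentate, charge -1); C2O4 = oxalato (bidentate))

Ligands: 1 iodo (I, -1), 1 glycinato (gly, -1), 1 bromo (Br, -1), 1 oxalato (C2O4, -2). Ligand charge sum = -5.
With Sn in oxidation state +4, the complex ion is [Sn...]^1−.
Charge balance with potassium (+1) requires 1 complex ion per 1 potassium.

K[SnBr(C2O4)(gly)I]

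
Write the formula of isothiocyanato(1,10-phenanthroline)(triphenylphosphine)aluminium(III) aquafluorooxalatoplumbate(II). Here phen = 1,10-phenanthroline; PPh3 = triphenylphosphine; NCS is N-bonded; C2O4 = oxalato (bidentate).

[Al(NCS)(phen)(PPh3)][Pb(C2O4)F(H2O)]2

Cation [Al…]: ligand charges -1, Al(III) ⇒ ion charge 2+.
Anion [Pb…]: ligand charges -3, Pb(II) ⇒ ion charge 1−.
One 2+ cation requires 2 of the 1− anion.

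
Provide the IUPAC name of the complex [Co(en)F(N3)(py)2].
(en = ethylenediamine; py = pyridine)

There is no counter-ion, so the complex is neutral overall.
Ligand charges: 1×fluoro (-1 each), 1×ethylenediamine (neutral), 1×azido (-1 each), 2×pyridine (neutral); total -2. So Co + (-2) = 0, giving Co = +2.
Ligands are named alphabetically: azido before ethylenediamine before fluoro before pyridine.

azido(ethylenediamine)fluorobis(pyridine)cobalt(II)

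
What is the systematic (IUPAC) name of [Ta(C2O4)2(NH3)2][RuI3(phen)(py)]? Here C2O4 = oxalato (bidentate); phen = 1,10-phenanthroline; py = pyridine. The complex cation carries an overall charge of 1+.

diamminedioxalatotantalum(V) triiodo(1,10-phenanthroline)(pyridine)ruthenate(II)

Both ions are complex: the cation is named first with the plain metal name, the anion second with the -ate form; each ion's ligands are alphabetised independently.
The complex cation is given as 1+; its ligand charges sum to -4, so Ta = +5.
A 1:1 salt means the anion carries the equal and opposite charge, 1−.
Anion: ligand charges sum to -3; for the ion to be 1−, Ru = +2.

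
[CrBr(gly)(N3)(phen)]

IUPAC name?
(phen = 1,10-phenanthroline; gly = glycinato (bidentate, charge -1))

There is no counter-ion, so the complex is neutral overall.
Ligand charges: 1×1,10-phenanthroline (neutral), 1×azido (-1 each), 1×glycinato (-1 each), 1×bromo (-1 each); total -3. So Cr + (-3) = 0, giving Cr = +3.
Ligands are named alphabetically: azido before bromo before glycinato before phenanthroline.

azidobromo(glycinato)(1,10-phenanthroline)chromium(III)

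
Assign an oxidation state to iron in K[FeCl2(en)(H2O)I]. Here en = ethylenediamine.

+2

1 potassium outside the brackets (+1 each) → the complex ion is 1−.
Ligand charges: 2×Cl = -2; 1×I = -1; 1×en neutral; 1×H2O neutral; sum -3.
Fe + (-3) = 1− ⇒ Fe is +2.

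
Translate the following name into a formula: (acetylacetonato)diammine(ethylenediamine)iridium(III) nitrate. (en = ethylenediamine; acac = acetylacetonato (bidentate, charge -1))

[Ir(acac)(en)(NH3)2](NO3)2

Ligands: 1 ethylenediamine (en, neutral), 2 ammine (NH3, neutral), 1 acetylacetonato (acac, -1). Ligand charge sum = -1.
Charge balance with nitrate (-1) requires 1 complex ion per 2 nitrate.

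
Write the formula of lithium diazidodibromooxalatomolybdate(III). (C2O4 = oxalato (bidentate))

Ligands: 1 oxalato (C2O4, -2), 2 bromo (Br, -1), 2 azido (N3, -1). Ligand charge sum = -6.
Charge balance with lithium (+1) requires 1 complex ion per 3 lithium.

Li3[MoBr2(C2O4)(N3)2]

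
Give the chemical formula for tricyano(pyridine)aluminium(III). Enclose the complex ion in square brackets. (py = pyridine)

[Al(CN)3(py)]

Ligands: 3 cyano (CN, -1), 1 pyridine (py, neutral). Ligand charge sum = -3.
With Al in oxidation state +3, the complex ion is [Al...].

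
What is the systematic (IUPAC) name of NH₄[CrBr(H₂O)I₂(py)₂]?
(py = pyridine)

ammonium aquabromodiiodobis(pyridine)chromate(II)

The 1 ammonium counter-ion carries a total charge of +1, so each complex ion is 1−.
Ligand charges: 1×aqua (neutral), 2×iodo (-1 each), 2×pyridine (neutral), 1×bromo (-1 each); total -3. So Cr + (-3) = 1−, giving Cr = +2.
Ligands are named alphabetically: aqua before bromo before iodo before pyridine.
The complex ion is anionic, so chromium takes the -ate form chromate(II).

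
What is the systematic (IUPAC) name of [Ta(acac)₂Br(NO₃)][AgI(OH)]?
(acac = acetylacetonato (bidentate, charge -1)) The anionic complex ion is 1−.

bis(acetylacetonato)bromonitratotantalum(V) hydroxoiodoargentate(I)

The complex anion is given as 1−; its ligand charges sum to -2, so Ag = +1.
A 1:1 salt means the cation carries the equal and opposite charge, 1+.
Cation: ligand charges sum to -4; for the ion to be 1+, Ta = +5.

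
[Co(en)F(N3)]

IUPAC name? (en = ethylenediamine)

azido(ethylenediamine)fluorocobalt(II)

There is no counter-ion, so the complex is neutral overall.
Ligand charges: 1×fluoro (-1 each), 1×azido (-1 each), 1×ethylenediamine (neutral); total -2. So Co + (-2) = 0, giving Co = +2.
Ligands are named alphabetically: azido before ethylenediamine before fluoro.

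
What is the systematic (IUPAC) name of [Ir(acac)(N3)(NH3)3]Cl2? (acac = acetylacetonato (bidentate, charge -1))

The 2 chloride counter-ions carry a total charge of -2, so each complex ion is 2+.
Ligand charges: 1×azido (-1 each), 1×acetylacetonato (-1 each), 3×ammine (neutral); total -2. So Ir + (-2) = 2+, giving Ir = +4.
Ligands are named alphabetically: acetylacetonato before ammine before azido.

(acetylacetonato)triammineazidoiridium(IV) chloride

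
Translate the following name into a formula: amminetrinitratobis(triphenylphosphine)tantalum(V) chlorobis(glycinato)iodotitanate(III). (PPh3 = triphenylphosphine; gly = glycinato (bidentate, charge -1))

[Ta(NH3)(NO3)3(PPh3)2][TiCl(gly)2I]2

Cation [Ta…]: ligand charges -3, Ta(V) ⇒ ion charge 2+.
Anion [Ti…]: ligand charges -4, Ti(III) ⇒ ion charge 1−.
One 2+ cation requires 2 of the 1− anion.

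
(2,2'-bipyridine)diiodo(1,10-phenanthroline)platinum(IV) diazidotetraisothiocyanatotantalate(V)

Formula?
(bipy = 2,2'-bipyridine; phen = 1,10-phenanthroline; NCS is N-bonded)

Cation [Pt…]: ligand charges -2, Pt(IV) ⇒ ion charge 2+.
Anion [Ta…]: ligand charges -6, Ta(V) ⇒ ion charge 1−.
One 2+ cation requires 2 of the 1− anion.

[Pt(bipy)I2(phen)][Ta(N3)2(NCS)4]2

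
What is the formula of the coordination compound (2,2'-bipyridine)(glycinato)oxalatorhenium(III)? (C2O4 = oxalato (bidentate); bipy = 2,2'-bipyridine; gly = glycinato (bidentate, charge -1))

Ligands: 1 oxalato (C2O4, -2), 1 2,2'-bipyridine (bipy, neutral), 1 glycinato (gly, -1). Ligand charge sum = -3.
With Re in oxidation state +3, the complex ion is [Re...].

[Re(bipy)(C2O4)(gly)]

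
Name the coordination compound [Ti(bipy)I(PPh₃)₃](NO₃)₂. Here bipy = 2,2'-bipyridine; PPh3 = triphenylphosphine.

The 2 nitrate counter-ions carry a total charge of -2, so each complex ion is 2+.
Ligand charges: 1×iodo (-1 each), 1×2,2'-bipyridine (neutral), 3×triphenylphosphine (neutral); total -1. So Ti + (-1) = 2+, giving Ti = +3.
Ligands are named alphabetically: bipyridine before iodo before triphenylphosphine.

(2,2'-bipyridine)iodotris(triphenylphosphine)titanium(III) nitrate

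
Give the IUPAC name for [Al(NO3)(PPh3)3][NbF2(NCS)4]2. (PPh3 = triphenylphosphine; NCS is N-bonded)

nitratotris(triphenylphosphine)aluminium(III) difluorotetraisothiocyanatoniobate(V)

Both ions are complex: the cation is named first with the plain metal name, the anion second with the -ate form; each ion's ligands are alphabetised independently.
Aluminium is always +3 in its complexes; the cation's ligand charges sum to -1, so the complex cation is 2+.
With 2 anions per cation, each anion must be 2/2 = 1−.
Anion: ligand charges sum to -6; for the ion to be 1−, Nb = +5.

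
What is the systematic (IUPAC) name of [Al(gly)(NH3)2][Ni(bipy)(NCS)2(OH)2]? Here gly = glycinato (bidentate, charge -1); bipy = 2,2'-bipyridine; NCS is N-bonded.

Both ions are complex: the cation is named first with the plain metal name, the anion second with the -ate form; each ion's ligands are alphabetised independently.
Aluminium is always +3 in its complexes; the cation's ligand charges sum to -1, so the complex cation is 2+.
A 1:1 salt means the anion carries the equal and opposite charge, 2−.
Anion: ligand charges sum to -4; for the ion to be 2−, Ni = +2.

diammine(glycinato)aluminium(III) (2,2'-bipyridine)dihydroxodiisothiocyanatonickelate(II)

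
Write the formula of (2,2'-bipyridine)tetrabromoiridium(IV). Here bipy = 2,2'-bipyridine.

[Ir(bipy)Br4]

Ligands: 4 bromo (Br, -1), 1 2,2'-bipyridine (bipy, neutral). Ligand charge sum = -4.
With Ir in oxidation state +4, the complex ion is [Ir...].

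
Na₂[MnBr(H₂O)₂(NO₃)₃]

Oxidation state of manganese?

+2

2 sodium outside the brackets (+1 each) → the complex ion is 2−.
Ligand charges: 2×H2O neutral; 1×Br = -1; 3×NO3 = -3; sum -4.
Mn + (-4) = 2− ⇒ Mn is +2.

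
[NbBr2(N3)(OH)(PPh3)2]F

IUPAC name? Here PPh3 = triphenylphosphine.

The 1 fluoride counter-ion carries a total charge of -1, so each complex ion is 1+.
Ligand charges: 2×triphenylphosphine (neutral), 2×bromo (-1 each), 1×hydroxo (-1 each), 1×azido (-1 each); total -4. So Nb + (-4) = 1+, giving Nb = +5.
Ligands are named alphabetically: azido before bromo before hydroxo before triphenylphosphine.

azidodibromohydroxobis(triphenylphosphine)niobium(V) fluoride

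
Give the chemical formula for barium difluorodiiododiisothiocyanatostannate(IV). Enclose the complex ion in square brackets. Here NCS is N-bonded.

Ligands: 2 iodo (I, -1), 2 fluoro (F, -1), 2 isothiocyanato (NCS, -1). Ligand charge sum = -6.
Charge balance with barium (+2) requires 1 complex ion per 1 barium.

Ba[SnF2I2(NCS)2]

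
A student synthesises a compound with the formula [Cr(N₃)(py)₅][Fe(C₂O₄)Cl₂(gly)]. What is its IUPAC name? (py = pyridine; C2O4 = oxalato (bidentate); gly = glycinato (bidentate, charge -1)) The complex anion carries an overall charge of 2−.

azidopentakis(pyridine)chromium(III) dichloro(glycinato)oxalatoferrate(III)

The complex anion is given as 2−; its ligand charges sum to -5, so Fe = +3.
A 1:1 salt means the cation carries the equal and opposite charge, 2+.
Cation: ligand charges sum to -1; for the ion to be 2+, Cr = +3.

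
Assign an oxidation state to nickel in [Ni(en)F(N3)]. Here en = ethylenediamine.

No counter-ion: the bracketed complex is neutral.
Ligand charges: 1×N3 = -1; 1×en neutral; 1×F = -1; sum -2.
Ni + (-2) = 0 ⇒ Ni is +2.

+2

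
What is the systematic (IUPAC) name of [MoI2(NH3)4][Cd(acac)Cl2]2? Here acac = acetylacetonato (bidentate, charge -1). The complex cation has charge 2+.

tetraamminediiodomolybdenum(IV) (acetylacetonato)dichlorocadmate(II)

Both ions are complex: the cation is named first with the plain metal name, the anion second with the -ate form; each ion's ligands are alphabetised independently.
The complex cation is given as 2+; its ligand charges sum to -2, so Mo = +4.
With 2 anions per cation, each anion must be 2/2 = 1−.
Anion: ligand charges sum to -3; for the ion to be 1−, Cd = +2.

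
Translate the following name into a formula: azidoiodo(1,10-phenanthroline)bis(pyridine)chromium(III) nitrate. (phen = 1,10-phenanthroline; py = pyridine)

Ligands: 1 1,10-phenanthroline (phen, neutral), 2 pyridine (py, neutral), 1 iodo (I, -1), 1 azido (N3, -1). Ligand charge sum = -2.
With Cr in oxidation state +3, the complex ion is [Cr...]^1+.
Charge balance with nitrate (-1) requires 1 complex ion per 1 nitrate.

[CrI(N3)(phen)(py)2]NO3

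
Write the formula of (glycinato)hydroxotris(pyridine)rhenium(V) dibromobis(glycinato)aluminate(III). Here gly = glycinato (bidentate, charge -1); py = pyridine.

Cation [Re…]: ligand charges -2, Re(V) ⇒ ion charge 3+.
Anion [Al…]: ligand charges -4, Al(III) ⇒ ion charge 1−.

[Re(gly)(OH)(py)3][AlBr2(gly)2]3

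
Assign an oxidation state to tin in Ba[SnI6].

+4

1 barium outside the brackets (+2 each) → the complex ion is 2−.
Ligand charges: 6×I = -6; sum -6.
Sn + (-6) = 2− ⇒ Sn is +4.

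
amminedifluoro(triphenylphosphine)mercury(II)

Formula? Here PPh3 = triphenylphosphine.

[HgF2(NH3)(PPh3)]

Ligands: 1 ammine (NH3, neutral), 1 triphenylphosphine (PPh3, neutral), 2 fluoro (F, -1). Ligand charge sum = -2.
With Hg in oxidation state +2, the complex ion is [Hg...].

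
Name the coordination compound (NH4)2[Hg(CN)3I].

ammonium tricyanoiodomercurate(II)

The 2 ammonium counter-ions carry a total charge of +2, so each complex ion is 2−.
Ligand charges: 3×cyano (-1 each), 1×iodo (-1 each); total -4. So Hg + (-4) = 2−, giving Hg = +2.
The complex ion is anionic, so mercury takes the -ate form mercurate(II).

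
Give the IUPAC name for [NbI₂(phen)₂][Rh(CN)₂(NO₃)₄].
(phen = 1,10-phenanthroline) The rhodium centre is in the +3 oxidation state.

Both ions are complex: the cation is named first with the plain metal name, the anion second with the -ate form; each ion's ligands are alphabetised independently.
Rh is given as +3; the anion's ligand charges sum to -6, so the complex anion is 3−.
A 1:1 salt means the cation carries the equal and opposite charge, 3+.
Cation: ligand charges sum to -2; for the ion to be 3+, Nb = +5.

diiodobis(1,10-phenanthroline)niobium(V) dicyanotetranitratorhodate(III)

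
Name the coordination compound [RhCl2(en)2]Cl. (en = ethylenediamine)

The 1 chloride counter-ion carries a total charge of -1, so each complex ion is 1+.
Ligand charges: 2×chloro (-1 each), 2×ethylenediamine (neutral); total -2. So Rh + (-2) = 1+, giving Rh = +3.
Ligands are named alphabetically: chloro before ethylenediamine.

dichlorobis(ethylenediamine)rhodium(III) chloride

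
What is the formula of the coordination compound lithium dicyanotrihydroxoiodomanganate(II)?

Ligands: 2 cyano (CN, -1), 1 iodo (I, -1), 3 hydroxo (OH, -1). Ligand charge sum = -6.
With Mn in oxidation state +2, the complex ion is [Mn...]^4−.
Charge balance with lithium (+1) requires 1 complex ion per 4 lithium.

Li4[Mn(CN)2I(OH)3]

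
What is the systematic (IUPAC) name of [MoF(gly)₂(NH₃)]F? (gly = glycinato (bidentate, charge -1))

amminefluorobis(glycinato)molybdenum(IV) fluoride

The 1 fluoride counter-ion carries a total charge of -1, so each complex ion is 1+.
Ligand charges: 1×ammine (neutral), 2×glycinato (-1 each), 1×fluoro (-1 each); total -3. So Mo + (-3) = 1+, giving Mo = +4.
Ligands are named alphabetically: ammine before fluoro before glycinato.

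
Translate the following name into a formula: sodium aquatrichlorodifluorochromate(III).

Ligands: 1 aqua (H2O, neutral), 3 chloro (Cl, -1), 2 fluoro (F, -1). Ligand charge sum = -5.
With Cr in oxidation state +3, the complex ion is [Cr...]^2−.
Charge balance with sodium (+1) requires 1 complex ion per 2 sodium.

Na2[CrCl3F2(H2O)]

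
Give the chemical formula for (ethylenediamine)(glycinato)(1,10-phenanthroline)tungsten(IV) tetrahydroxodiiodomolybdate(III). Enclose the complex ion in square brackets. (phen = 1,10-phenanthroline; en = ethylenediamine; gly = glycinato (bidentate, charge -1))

[W(en)(gly)(phen)][MoI2(OH)4]

Cation [W…]: ligand charges -1, W(IV) ⇒ ion charge 3+.
Anion [Mo…]: ligand charges -6, Mo(III) ⇒ ion charge 3−.
One 3+ cation balances one 3− anion.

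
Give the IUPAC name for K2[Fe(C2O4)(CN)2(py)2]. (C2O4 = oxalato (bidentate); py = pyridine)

potassium dicyanooxalatobis(pyridine)ferrate(II)

The 2 potassium counter-ions carry a total charge of +2, so each complex ion is 2−.
Ligand charges: 1×oxalato (-2 each), 2×cyano (-1 each), 2×pyridine (neutral); total -4. So Fe + (-4) = 2−, giving Fe = +2.
Ligands are named alphabetically: cyano before oxalato before pyridine.
The complex ion is anionic, so iron takes the -ate form ferrate(II).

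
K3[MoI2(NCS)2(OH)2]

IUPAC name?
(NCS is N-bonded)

The 3 potassium counter-ions carry a total charge of +3, so each complex ion is 3−.
Ligand charges: 2×isothiocyanato (-1 each), 2×hydroxo (-1 each), 2×iodo (-1 each); total -6. So Mo + (-6) = 3−, giving Mo = +3.
The complex ion is anionic, so molybdenum takes the -ate form molybdate(III).

potassium dihydroxodiiododiisothiocyanatomolybdate(III)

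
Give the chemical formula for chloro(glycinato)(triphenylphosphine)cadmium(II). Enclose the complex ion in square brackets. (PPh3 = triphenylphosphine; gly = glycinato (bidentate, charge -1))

[CdCl(gly)(PPh3)]

Ligands: 1 chloro (Cl, -1), 1 triphenylphosphine (PPh3, neutral), 1 glycinato (gly, -1). Ligand charge sum = -2.
With Cd in oxidation state +2, the complex ion is [Cd...].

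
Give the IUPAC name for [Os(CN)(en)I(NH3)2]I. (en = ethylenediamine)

diamminecyano(ethylenediamine)iodoosmium(III) iodide

The 1 iodide counter-ion carries a total charge of -1, so each complex ion is 1+.
Ligand charges: 1×ethylenediamine (neutral), 1×iodo (-1 each), 2×ammine (neutral), 1×cyano (-1 each); total -2. So Os + (-2) = 1+, giving Os = +3.
Ligands are named alphabetically: ammine before cyano before ethylenediamine before iodo.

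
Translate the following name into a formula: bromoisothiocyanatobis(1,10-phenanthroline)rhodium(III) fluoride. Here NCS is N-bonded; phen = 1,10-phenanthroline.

[RhBr(NCS)(phen)2]F

Ligands: 1 bromo (Br, -1), 1 isothiocyanato (NCS, -1), 2 1,10-phenanthroline (phen, neutral). Ligand charge sum = -2.
Charge balance with fluoride (-1) requires 1 complex ion per 1 fluoride.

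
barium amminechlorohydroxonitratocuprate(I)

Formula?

Ba[CuCl(NH3)(NO3)(OH)]

Ligands: 1 chloro (Cl, -1), 1 hydroxo (OH, -1), 1 nitrato (NO3, -1), 1 ammine (NH3, neutral). Ligand charge sum = -3.
Charge balance with barium (+2) requires 1 complex ion per 1 barium.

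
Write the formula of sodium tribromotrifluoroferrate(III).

Na3[FeBr3F3]

Ligands: 3 fluoro (F, -1), 3 bromo (Br, -1). Ligand charge sum = -6.
Charge balance with sodium (+1) requires 1 complex ion per 3 sodium.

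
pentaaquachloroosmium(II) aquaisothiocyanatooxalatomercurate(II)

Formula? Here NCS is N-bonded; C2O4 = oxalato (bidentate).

Cation [Os…]: ligand charges -1, Os(II) ⇒ ion charge 1+.
Anion [Hg…]: ligand charges -3, Hg(II) ⇒ ion charge 1−.

[OsCl(H2O)5][Hg(C2O4)(H2O)(NCS)]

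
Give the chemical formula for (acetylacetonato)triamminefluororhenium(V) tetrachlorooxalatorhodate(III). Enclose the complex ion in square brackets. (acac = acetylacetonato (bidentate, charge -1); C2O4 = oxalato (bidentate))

[Re(acac)F(NH3)3][Rh(C2O4)Cl4]

Cation [Re…]: ligand charges -2, Re(V) ⇒ ion charge 3+.
Anion [Rh…]: ligand charges -6, Rh(III) ⇒ ion charge 3−.
One 3+ cation balances one 3− anion.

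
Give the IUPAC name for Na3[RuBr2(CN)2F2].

sodium dibromodicyanodifluororuthenate(III)

The 3 sodium counter-ions carry a total charge of +3, so each complex ion is 3−.
Ligand charges: 2×bromo (-1 each), 2×cyano (-1 each), 2×fluoro (-1 each); total -6. So Ru + (-6) = 3−, giving Ru = +3.
Ligands are named alphabetically: bromo before cyano before fluoro.
The complex ion is anionic, so ruthenium takes the -ate form ruthenate(III).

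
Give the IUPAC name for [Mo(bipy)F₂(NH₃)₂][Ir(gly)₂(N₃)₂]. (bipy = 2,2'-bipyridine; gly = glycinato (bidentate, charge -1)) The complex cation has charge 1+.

Both ions are complex: the cation is named first with the plain metal name, the anion second with the -ate form; each ion's ligands are alphabetised independently.
The complex cation is given as 1+; its ligand charges sum to -2, so Mo = +3.
A 1:1 salt means the anion carries the equal and opposite charge, 1−.
Anion: ligand charges sum to -4; for the ion to be 1−, Ir = +3.

diammine(2,2'-bipyridine)difluoromolybdenum(III) diazidobis(glycinato)iridate(III)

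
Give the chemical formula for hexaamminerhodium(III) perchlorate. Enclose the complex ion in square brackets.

Ligands: 6 ammine (NH3, neutral). Ligand charge sum = 0.
With Rh in oxidation state +3, the complex ion is [Rh...]^3+.
Charge balance with perchlorate (-1) requires 1 complex ion per 3 perchlorate.

[Rh(NH3)6](ClO4)3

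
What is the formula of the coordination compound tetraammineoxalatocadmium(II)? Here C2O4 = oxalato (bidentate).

Ligands: 4 ammine (NH3, neutral), 1 oxalato (C2O4, -2). Ligand charge sum = -2.
With Cd in oxidation state +2, the complex ion is [Cd...].

[Cd(C2O4)(NH3)4]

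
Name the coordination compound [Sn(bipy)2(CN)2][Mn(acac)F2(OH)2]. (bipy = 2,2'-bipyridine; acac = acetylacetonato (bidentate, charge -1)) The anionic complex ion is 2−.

Both ions are complex: the cation is named first with the plain metal name, the anion second with the -ate form; each ion's ligands are alphabetised independently.
The complex anion is given as 2−; its ligand charges sum to -5, so Mn = +3.
A 1:1 salt means the cation carries the equal and opposite charge, 2+.
Cation: ligand charges sum to -2; for the ion to be 2+, Sn = +4.

bis(2,2'-bipyridine)dicyanotin(IV) (acetylacetonato)difluorodihydroxomanganate(III)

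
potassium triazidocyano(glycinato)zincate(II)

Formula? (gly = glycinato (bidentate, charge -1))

Ligands: 3 azido (N3, -1), 1 glycinato (gly, -1), 1 cyano (CN, -1). Ligand charge sum = -5.
Charge balance with potassium (+1) requires 1 complex ion per 3 potassium.

K3[Zn(CN)(gly)(N3)3]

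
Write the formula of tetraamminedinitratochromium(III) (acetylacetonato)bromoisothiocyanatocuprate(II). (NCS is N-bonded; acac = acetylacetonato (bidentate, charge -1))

Cation [Cr…]: ligand charges -2, Cr(III) ⇒ ion charge 1+.
Anion [Cu…]: ligand charges -3, Cu(II) ⇒ ion charge 1−.

[Cr(NH3)4(NO3)2][Cu(acac)Br(NCS)]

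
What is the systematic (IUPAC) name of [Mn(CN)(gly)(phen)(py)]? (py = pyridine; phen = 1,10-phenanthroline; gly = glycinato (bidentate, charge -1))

There is no counter-ion, so the complex is neutral overall.
Ligand charges: 1×pyridine (neutral), 1×cyano (-1 each), 1×1,10-phenanthroline (neutral), 1×glycinato (-1 each); total -2. So Mn + (-2) = 0, giving Mn = +2.
Ligands are named alphabetically: cyano before glycinato before phenanthroline before pyridine.

cyano(glycinato)(1,10-phenanthroline)(pyridine)manganese(II)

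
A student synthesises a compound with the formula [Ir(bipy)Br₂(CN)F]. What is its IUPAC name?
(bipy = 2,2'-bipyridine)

There is no counter-ion, so the complex is neutral overall.
Ligand charges: 1×cyano (-1 each), 2×bromo (-1 each), 1×fluoro (-1 each), 1×2,2'-bipyridine (neutral); total -4. So Ir + (-4) = 0, giving Ir = +4.
Ligands are named alphabetically: bipyridine before bromo before cyano before fluoro.

(2,2'-bipyridine)dibromocyanofluoroiridium(IV)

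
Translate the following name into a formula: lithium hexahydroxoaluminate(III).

Li3[Al(OH)6]

Ligands: 6 hydroxo (OH, -1). Ligand charge sum = -6.
With Al in oxidation state +3, the complex ion is [Al...]^3−.
Charge balance with lithium (+1) requires 1 complex ion per 3 lithium.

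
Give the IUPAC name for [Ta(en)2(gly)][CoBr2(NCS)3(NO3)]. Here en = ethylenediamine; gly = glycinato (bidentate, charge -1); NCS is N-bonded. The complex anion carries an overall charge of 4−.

The complex anion is given as 4−; its ligand charges sum to -6, so Co = +2.
A 1:1 salt means the cation carries the equal and opposite charge, 4+.
Cation: ligand charges sum to -1; for the ion to be 4+, Ta = +5.

bis(ethylenediamine)(glycinato)tantalum(V) dibromotriisothiocyanatonitratocobaltate(II)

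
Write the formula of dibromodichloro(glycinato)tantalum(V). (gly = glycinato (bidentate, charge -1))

[TaBr2Cl2(gly)]

Ligands: 1 glycinato (gly, -1), 2 bromo (Br, -1), 2 chloro (Cl, -1). Ligand charge sum = -5.
With Ta in oxidation state +5, the complex ion is [Ta...].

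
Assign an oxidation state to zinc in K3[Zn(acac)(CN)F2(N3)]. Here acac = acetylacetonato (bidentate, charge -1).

3 potassium outside the brackets (+1 each) → the complex ion is 3−.
Ligand charges: 2×F = -2; 1×acac = -1; 1×CN = -1; 1×N3 = -1; sum -5.
Zn + (-5) = 3− ⇒ Zn is +2.

+2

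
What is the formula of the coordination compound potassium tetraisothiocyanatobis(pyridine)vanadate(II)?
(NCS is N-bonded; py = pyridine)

Ligands: 4 isothiocyanato (NCS, -1), 2 pyridine (py, neutral). Ligand charge sum = -4.
With V in oxidation state +2, the complex ion is [V...]^2−.
Charge balance with potassium (+1) requires 1 complex ion per 2 potassium.

K2[V(NCS)4(py)2]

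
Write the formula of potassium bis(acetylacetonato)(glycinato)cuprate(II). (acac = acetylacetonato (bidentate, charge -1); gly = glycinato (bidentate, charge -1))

K[Cu(acac)2(gly)]

Ligands: 2 acetylacetonato (acac, -1), 1 glycinato (gly, -1). Ligand charge sum = -3.
With Cu in oxidation state +2, the complex ion is [Cu...]^1−.
Charge balance with potassium (+1) requires 1 complex ion per 1 potassium.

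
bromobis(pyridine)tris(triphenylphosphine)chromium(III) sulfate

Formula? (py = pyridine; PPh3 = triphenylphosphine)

[CrBr(PPh3)3(py)2]SO4

Ligands: 2 pyridine (py, neutral), 3 triphenylphosphine (PPh3, neutral), 1 bromo (Br, -1). Ligand charge sum = -1.
With Cr in oxidation state +3, the complex ion is [Cr...]^2+.
Charge balance with sulfate (-2) requires 1 complex ion per 1 sulfate.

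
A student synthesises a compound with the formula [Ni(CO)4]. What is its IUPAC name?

There is no counter-ion, so the complex is neutral overall.
Ligand charges: 4×carbonyl (neutral); total 0. So Ni + (0) = 0, giving Ni = 0.

tetracarbonylnickel(0)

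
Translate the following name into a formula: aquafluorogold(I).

Ligands: 1 aqua (H2O, neutral), 1 fluoro (F, -1). Ligand charge sum = -1.
With Au in oxidation state +1, the complex ion is [Au...].

[AuF(H2O)]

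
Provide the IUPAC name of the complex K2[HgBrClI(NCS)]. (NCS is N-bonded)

potassium bromochloroiodoisothiocyanatomercurate(II)

The 2 potassium counter-ions carry a total charge of +2, so each complex ion is 2−.
Ligand charges: 1×chloro (-1 each), 1×iodo (-1 each), 1×isothiocyanato (-1 each), 1×bromo (-1 each); total -4. So Hg + (-4) = 2−, giving Hg = +2.
Ligands are named alphabetically: bromo before chloro before iodo before isothiocyanato.
The complex ion is anionic, so mercury takes the -ate form mercurate(II).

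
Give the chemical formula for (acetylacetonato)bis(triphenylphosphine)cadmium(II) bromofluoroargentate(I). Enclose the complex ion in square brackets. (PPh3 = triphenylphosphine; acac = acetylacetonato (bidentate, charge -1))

[Cd(acac)(PPh3)2][AgBrF]

Cation [Cd…]: ligand charges -1, Cd(II) ⇒ ion charge 1+.
Anion [Ag…]: ligand charges -2, Ag(I) ⇒ ion charge 1−.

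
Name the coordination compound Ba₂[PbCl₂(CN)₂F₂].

The 2 barium counter-ions carry a total charge of +4, so each complex ion is 4−.
Ligand charges: 2×fluoro (-1 each), 2×cyano (-1 each), 2×chloro (-1 each); total -6. So Pb + (-6) = 4−, giving Pb = +2.
The complex ion is anionic, so lead takes the -ate form plumbate(II).

barium dichlorodicyanodifluoroplumbate(II)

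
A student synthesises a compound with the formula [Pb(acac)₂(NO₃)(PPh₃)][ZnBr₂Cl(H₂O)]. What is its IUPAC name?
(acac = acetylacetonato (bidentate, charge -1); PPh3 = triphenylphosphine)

Both ions are complex: the cation is named first with the plain metal name, the anion second with the -ate form; each ion's ligands are alphabetised independently.
Zinc is always +2 in its complexes; the anion's ligand charges sum to -3, so the complex anion is 1−.
A 1:1 salt means the cation carries the equal and opposite charge, 1+.
Cation: ligand charges sum to -3; for the ion to be 1+, Pb = +4.

bis(acetylacetonato)nitrato(triphenylphosphine)lead(IV) aquadibromochlorozincate(II)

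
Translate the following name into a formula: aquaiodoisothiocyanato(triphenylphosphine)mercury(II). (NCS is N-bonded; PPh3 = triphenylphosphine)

Ligands: 1 iodo (I, -1), 1 isothiocyanato (NCS, -1), 1 aqua (H2O, neutral), 1 triphenylphosphine (PPh3, neutral). Ligand charge sum = -2.
With Hg in oxidation state +2, the complex ion is [Hg...].

[Hg(H2O)I(NCS)(PPh3)]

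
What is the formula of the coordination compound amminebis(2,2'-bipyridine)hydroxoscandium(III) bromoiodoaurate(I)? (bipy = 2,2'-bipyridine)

[Sc(bipy)2(NH3)(OH)][AuBrI]2

Cation [Sc…]: ligand charges -1, Sc(III) ⇒ ion charge 2+.
Anion [Au…]: ligand charges -2, Au(I) ⇒ ion charge 1−.
One 2+ cation requires 2 of the 1− anion.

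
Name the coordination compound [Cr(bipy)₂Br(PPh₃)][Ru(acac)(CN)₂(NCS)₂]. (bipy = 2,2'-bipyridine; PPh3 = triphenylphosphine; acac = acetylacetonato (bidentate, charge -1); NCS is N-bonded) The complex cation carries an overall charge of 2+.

Both ions are complex: the cation is named first with the plain metal name, the anion second with the -ate form; each ion's ligands are alphabetised independently.
The complex cation is given as 2+; its ligand charges sum to -1, so Cr = +3.
A 1:1 salt means the anion carries the equal and opposite charge, 2−.
Anion: ligand charges sum to -5; for the ion to be 2−, Ru = +3.

bis(2,2'-bipyridine)bromo(triphenylphosphine)chromium(III) (acetylacetonato)dicyanodiisothiocyanatoruthenate(III)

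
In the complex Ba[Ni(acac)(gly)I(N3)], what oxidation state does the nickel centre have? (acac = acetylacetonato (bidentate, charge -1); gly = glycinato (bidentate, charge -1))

+2

1 barium outside the brackets (+2 each) → the complex ion is 2−.
Ligand charges: 1×acac = -1; 1×N3 = -1; 1×I = -1; 1×gly = -1; sum -4.
Ni + (-4) = 2− ⇒ Ni is +2.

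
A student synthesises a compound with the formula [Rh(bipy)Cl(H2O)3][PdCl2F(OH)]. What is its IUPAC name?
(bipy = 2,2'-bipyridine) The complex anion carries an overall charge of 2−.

Both ions are complex: the cation is named first with the plain metal name, the anion second with the -ate form; each ion's ligands are alphabetised independently.
The complex anion is given as 2−; its ligand charges sum to -4, so Pd = +2.
A 1:1 salt means the cation carries the equal and opposite charge, 2+.
Cation: ligand charges sum to -1; for the ion to be 2+, Rh = +3.

triaqua(2,2'-bipyridine)chlororhodium(III) dichlorofluorohydroxopalladate(II)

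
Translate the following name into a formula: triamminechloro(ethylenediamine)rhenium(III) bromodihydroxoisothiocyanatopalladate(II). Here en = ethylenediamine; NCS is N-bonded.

Cation [Re…]: ligand charges -1, Re(III) ⇒ ion charge 2+.
Anion [Pd…]: ligand charges -4, Pd(II) ⇒ ion charge 2−.
One 2+ cation balances one 2− anion.

[ReCl(en)(NH3)3][PdBr(NCS)(OH)2]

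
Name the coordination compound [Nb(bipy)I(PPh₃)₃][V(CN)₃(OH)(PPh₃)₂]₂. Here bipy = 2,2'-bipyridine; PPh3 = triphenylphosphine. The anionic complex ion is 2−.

The complex anion is given as 2−; its ligand charges sum to -4, so V = +2.
With 2 anions per cation, the cation must be 2×2 = 4+.
Cation: ligand charges sum to -1; for the ion to be 4+, Nb = +5.

(2,2'-bipyridine)iodotris(triphenylphosphine)niobium(V) tricyanohydroxobis(triphenylphosphine)vanadate(II)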